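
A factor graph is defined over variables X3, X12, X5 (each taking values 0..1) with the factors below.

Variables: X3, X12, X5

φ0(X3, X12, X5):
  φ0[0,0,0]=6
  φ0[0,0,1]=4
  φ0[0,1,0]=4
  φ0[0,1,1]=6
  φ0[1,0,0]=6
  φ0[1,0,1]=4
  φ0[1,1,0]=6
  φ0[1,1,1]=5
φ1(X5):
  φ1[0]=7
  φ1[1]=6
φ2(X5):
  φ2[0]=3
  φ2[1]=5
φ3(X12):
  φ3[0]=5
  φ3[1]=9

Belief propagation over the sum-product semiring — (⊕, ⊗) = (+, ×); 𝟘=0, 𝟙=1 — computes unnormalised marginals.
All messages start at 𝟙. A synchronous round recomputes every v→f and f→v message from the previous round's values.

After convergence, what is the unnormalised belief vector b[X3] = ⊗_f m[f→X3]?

b[X3] = [3606, 3714]

init: all messages = 𝟙 over 2 values
r1 m[φ0→X3] = [20, 21]
r1 m[φ0→X12] = [20, 21]
r1 m[φ0→X5] = [22, 19]
r1 m[φ1→X5] = [7, 6]
r1 m[φ2→X5] = [3, 5]
r1 m[φ3→X12] = [5, 9]
r1 m[X3→φ0] = [1, 1]
r1 m[X12→φ0] = [1, 1]
r1 m[X12→φ3] = [1, 1]
r1 m[X5→φ0] = [1, 1]
r1 m[X5→φ1] = [1, 1]
r1 m[X5→φ2] = [1, 1]
r2 m[φ0→X3] = [20, 21]
r2 m[φ0→X12] = [20, 21]
r2 m[φ0→X5] = [22, 19]
r2 m[φ1→X5] = [7, 6]
r2 m[φ2→X5] = [3, 5]
r2 m[φ3→X12] = [5, 9]
r2 m[X3→φ0] = [1, 1]
r2 m[X12→φ0] = [5, 9]
r2 m[X12→φ3] = [20, 21]
r2 m[X5→φ0] = [21, 30]
r2 m[X5→φ1] = [66, 95]
r2 m[X5→φ2] = [154, 114]
r3 m[φ0→X3] = [3606, 3714]
r3 m[φ0→X12] = [492, 540]
r3 m[φ0→X5] = [150, 139]
r3 m[φ1→X5] = [7, 6]
r3 m[φ2→X5] = [3, 5]
r3 m[φ3→X12] = [5, 9]
r3 m[X3→φ0] = [1, 1]
r3 m[X12→φ0] = [5, 9]
r3 m[X12→φ3] = [20, 21]
r3 m[X5→φ0] = [21, 30]
r3 m[X5→φ1] = [66, 95]
r3 m[X5→φ2] = [154, 114]
r4 m[φ0→X3] = [3606, 3714]
r4 m[φ0→X12] = [492, 540]
r4 m[φ0→X5] = [150, 139]
r4 m[φ1→X5] = [7, 6]
r4 m[φ2→X5] = [3, 5]
r4 m[φ3→X12] = [5, 9]
r4 m[X3→φ0] = [1, 1]
r4 m[X12→φ0] = [5, 9]
r4 m[X12→φ3] = [492, 540]
r4 m[X5→φ0] = [21, 30]
r4 m[X5→φ1] = [450, 695]
r4 m[X5→φ2] = [1050, 834]
r5 m[φ0→X3] = [3606, 3714]
r5 m[φ0→X12] = [492, 540]
r5 m[φ0→X5] = [150, 139]
r5 m[φ1→X5] = [7, 6]
r5 m[φ2→X5] = [3, 5]
r5 m[φ3→X12] = [5, 9]
r5 m[X3→φ0] = [1, 1]
r5 m[X12→φ0] = [5, 9]
r5 m[X12→φ3] = [492, 540]
r5 m[X5→φ0] = [21, 30]
r5 m[X5→φ1] = [450, 695]
r5 m[X5→φ2] = [1050, 834]
fixed point reached at round 5
b[X3] = ⊗ incoming = [3606, 3714]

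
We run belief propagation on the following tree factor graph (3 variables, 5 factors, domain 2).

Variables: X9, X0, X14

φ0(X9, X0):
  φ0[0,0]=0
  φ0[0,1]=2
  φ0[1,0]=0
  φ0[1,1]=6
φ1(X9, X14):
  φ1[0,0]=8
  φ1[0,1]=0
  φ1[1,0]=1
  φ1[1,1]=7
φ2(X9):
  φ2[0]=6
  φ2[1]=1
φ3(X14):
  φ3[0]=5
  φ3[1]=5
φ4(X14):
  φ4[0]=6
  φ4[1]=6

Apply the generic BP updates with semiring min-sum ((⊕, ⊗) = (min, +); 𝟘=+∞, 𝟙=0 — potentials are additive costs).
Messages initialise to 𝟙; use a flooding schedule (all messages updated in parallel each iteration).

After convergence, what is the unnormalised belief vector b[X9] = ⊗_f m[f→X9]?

b[X9] = [17, 13]

init: all messages = 𝟙 over 2 values
r1 m[φ0→X9] = [0, 0]
r1 m[φ0→X0] = [0, 2]
r1 m[φ1→X9] = [0, 1]
r1 m[φ1→X14] = [1, 0]
r1 m[φ2→X9] = [6, 1]
r1 m[φ3→X14] = [5, 5]
r1 m[φ4→X14] = [6, 6]
r1 m[X9→φ0] = [0, 0]
r1 m[X9→φ1] = [0, 0]
r1 m[X9→φ2] = [0, 0]
r1 m[X0→φ0] = [0, 0]
r1 m[X14→φ1] = [0, 0]
r1 m[X14→φ3] = [0, 0]
r1 m[X14→φ4] = [0, 0]
r2 m[φ0→X9] = [0, 0]
r2 m[φ0→X0] = [0, 2]
r2 m[φ1→X9] = [0, 1]
r2 m[φ1→X14] = [1, 0]
r2 m[φ2→X9] = [6, 1]
r2 m[φ3→X14] = [5, 5]
r2 m[φ4→X14] = [6, 6]
r2 m[X9→φ0] = [6, 2]
r2 m[X9→φ1] = [6, 1]
r2 m[X9→φ2] = [0, 1]
r2 m[X0→φ0] = [0, 0]
r2 m[X14→φ1] = [11, 11]
r2 m[X14→φ3] = [7, 6]
r2 m[X14→φ4] = [6, 5]
r3 m[φ0→X9] = [0, 0]
r3 m[φ0→X0] = [2, 8]
r3 m[φ1→X9] = [11, 12]
r3 m[φ1→X14] = [2, 6]
r3 m[φ2→X9] = [6, 1]
r3 m[φ3→X14] = [5, 5]
r3 m[φ4→X14] = [6, 6]
r3 m[X9→φ0] = [6, 2]
r3 m[X9→φ1] = [6, 1]
r3 m[X9→φ2] = [0, 1]
r3 m[X0→φ0] = [0, 0]
r3 m[X14→φ1] = [11, 11]
r3 m[X14→φ3] = [7, 6]
r3 m[X14→φ4] = [6, 5]
r4 m[φ0→X9] = [0, 0]
r4 m[φ0→X0] = [2, 8]
r4 m[φ1→X9] = [11, 12]
r4 m[φ1→X14] = [2, 6]
r4 m[φ2→X9] = [6, 1]
r4 m[φ3→X14] = [5, 5]
r4 m[φ4→X14] = [6, 6]
r4 m[X9→φ0] = [17, 13]
r4 m[X9→φ1] = [6, 1]
r4 m[X9→φ2] = [11, 12]
r4 m[X0→φ0] = [0, 0]
r4 m[X14→φ1] = [11, 11]
r4 m[X14→φ3] = [8, 12]
r4 m[X14→φ4] = [7, 11]
r5 m[φ0→X9] = [0, 0]
r5 m[φ0→X0] = [13, 19]
r5 m[φ1→X9] = [11, 12]
r5 m[φ1→X14] = [2, 6]
r5 m[φ2→X9] = [6, 1]
r5 m[φ3→X14] = [5, 5]
r5 m[φ4→X14] = [6, 6]
r5 m[X9→φ0] = [17, 13]
r5 m[X9→φ1] = [6, 1]
r5 m[X9→φ2] = [11, 12]
r5 m[X0→φ0] = [0, 0]
r5 m[X14→φ1] = [11, 11]
r5 m[X14→φ3] = [8, 12]
r5 m[X14→φ4] = [7, 11]
r6 m[φ0→X9] = [0, 0]
r6 m[φ0→X0] = [13, 19]
r6 m[φ1→X9] = [11, 12]
r6 m[φ1→X14] = [2, 6]
r6 m[φ2→X9] = [6, 1]
r6 m[φ3→X14] = [5, 5]
r6 m[φ4→X14] = [6, 6]
r6 m[X9→φ0] = [17, 13]
r6 m[X9→φ1] = [6, 1]
r6 m[X9→φ2] = [11, 12]
r6 m[X0→φ0] = [0, 0]
r6 m[X14→φ1] = [11, 11]
r6 m[X14→φ3] = [8, 12]
r6 m[X14→φ4] = [7, 11]
fixed point reached at round 6
b[X9] = ⊗ incoming = [17, 13]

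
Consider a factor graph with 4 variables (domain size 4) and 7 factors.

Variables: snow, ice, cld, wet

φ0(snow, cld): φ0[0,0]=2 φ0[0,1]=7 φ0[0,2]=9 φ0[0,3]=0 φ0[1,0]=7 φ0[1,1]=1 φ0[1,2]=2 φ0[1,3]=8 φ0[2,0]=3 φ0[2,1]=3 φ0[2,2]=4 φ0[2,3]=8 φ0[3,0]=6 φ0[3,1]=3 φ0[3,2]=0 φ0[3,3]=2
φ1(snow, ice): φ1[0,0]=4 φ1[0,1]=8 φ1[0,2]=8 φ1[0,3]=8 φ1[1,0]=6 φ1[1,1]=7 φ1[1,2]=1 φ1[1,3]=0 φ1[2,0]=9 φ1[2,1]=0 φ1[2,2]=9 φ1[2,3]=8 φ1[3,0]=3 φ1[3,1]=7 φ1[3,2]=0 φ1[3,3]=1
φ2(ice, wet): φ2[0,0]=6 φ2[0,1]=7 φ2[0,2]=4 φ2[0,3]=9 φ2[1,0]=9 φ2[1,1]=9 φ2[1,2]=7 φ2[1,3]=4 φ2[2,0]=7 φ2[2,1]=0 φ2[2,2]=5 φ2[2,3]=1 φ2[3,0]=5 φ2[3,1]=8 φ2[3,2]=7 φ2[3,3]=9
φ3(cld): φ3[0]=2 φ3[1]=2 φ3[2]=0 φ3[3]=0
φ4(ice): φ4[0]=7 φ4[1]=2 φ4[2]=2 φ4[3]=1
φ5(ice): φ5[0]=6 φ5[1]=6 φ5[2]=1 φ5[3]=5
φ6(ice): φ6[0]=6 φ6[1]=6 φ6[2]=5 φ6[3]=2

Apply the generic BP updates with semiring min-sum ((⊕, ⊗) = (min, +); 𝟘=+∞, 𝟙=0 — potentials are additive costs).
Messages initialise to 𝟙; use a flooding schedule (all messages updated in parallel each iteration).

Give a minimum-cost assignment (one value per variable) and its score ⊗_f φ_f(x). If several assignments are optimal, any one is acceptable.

init: all messages = 𝟙 over 4 values
r1 m[φ0→snow] = [0, 1, 3, 0]
r1 m[φ0→cld] = [2, 1, 0, 0]
r1 m[φ1→snow] = [4, 0, 0, 0]
r1 m[φ1→ice] = [3, 0, 0, 0]
r1 m[φ2→ice] = [4, 4, 0, 5]
r1 m[φ2→wet] = [5, 0, 4, 1]
r1 m[φ3→cld] = [2, 2, 0, 0]
r1 m[φ4→ice] = [7, 2, 2, 1]
r1 m[φ5→ice] = [6, 6, 1, 5]
r1 m[φ6→ice] = [6, 6, 5, 2]
r1 m[snow→φ0] = [0, 0, 0, 0]
r1 m[snow→φ1] = [0, 0, 0, 0]
r1 m[ice→φ1] = [0, 0, 0, 0]
r1 m[ice→φ2] = [0, 0, 0, 0]
r1 m[ice→φ4] = [0, 0, 0, 0]
r1 m[ice→φ5] = [0, 0, 0, 0]
r1 m[ice→φ6] = [0, 0, 0, 0]
r1 m[cld→φ0] = [0, 0, 0, 0]
r1 m[cld→φ3] = [0, 0, 0, 0]
r1 m[wet→φ2] = [0, 0, 0, 0]
r2 m[φ0→snow] = [0, 1, 3, 0]
r2 m[φ0→cld] = [2, 1, 0, 0]
r2 m[φ1→snow] = [4, 0, 0, 0]
r2 m[φ1→ice] = [3, 0, 0, 0]
r2 m[φ2→ice] = [4, 4, 0, 5]
r2 m[φ2→wet] = [5, 0, 4, 1]
r2 m[φ3→cld] = [2, 2, 0, 0]
r2 m[φ4→ice] = [7, 2, 2, 1]
r2 m[φ5→ice] = [6, 6, 1, 5]
r2 m[φ6→ice] = [6, 6, 5, 2]
r2 m[snow→φ0] = [4, 0, 0, 0]
r2 m[snow→φ1] = [0, 1, 3, 0]
r2 m[ice→φ1] = [23, 18, 8, 13]
r2 m[ice→φ2] = [22, 14, 8, 8]
r2 m[ice→φ4] = [19, 16, 6, 12]
r2 m[ice→φ5] = [20, 12, 7, 8]
r2 m[ice→φ6] = [20, 12, 3, 11]
r2 m[cld→φ0] = [2, 2, 0, 0]
r2 m[cld→φ3] = [2, 1, 0, 0]
r2 m[wet→φ2] = [0, 0, 0, 0]
r3 m[φ0→snow] = [0, 2, 4, 0]
r3 m[φ0→cld] = [3, 1, 0, 2]
r3 m[φ1→snow] = [16, 9, 17, 8]
r3 m[φ1→ice] = [3, 3, 0, 1]
r3 m[φ2→ice] = [4, 4, 0, 5]
r3 m[φ2→wet] = [13, 8, 13, 9]
r3 m[φ3→cld] = [2, 2, 0, 0]
r3 m[φ4→ice] = [7, 2, 2, 1]
r3 m[φ5→ice] = [6, 6, 1, 5]
r3 m[φ6→ice] = [6, 6, 5, 2]
r3 m[snow→φ0] = [4, 0, 0, 0]
r3 m[snow→φ1] = [0, 1, 3, 0]
r3 m[ice→φ1] = [23, 18, 8, 13]
r3 m[ice→φ2] = [22, 14, 8, 8]
r3 m[ice→φ4] = [19, 16, 6, 12]
r3 m[ice→φ5] = [20, 12, 7, 8]
r3 m[ice→φ6] = [20, 12, 3, 11]
r3 m[cld→φ0] = [2, 2, 0, 0]
r3 m[cld→φ3] = [2, 1, 0, 0]
r3 m[wet→φ2] = [0, 0, 0, 0]
r4 m[φ0→snow] = [0, 2, 4, 0]
r4 m[φ0→cld] = [3, 1, 0, 2]
r4 m[φ1→snow] = [16, 9, 17, 8]
r4 m[φ1→ice] = [3, 3, 0, 1]
r4 m[φ2→ice] = [4, 4, 0, 5]
r4 m[φ2→wet] = [13, 8, 13, 9]
r4 m[φ3→cld] = [2, 2, 0, 0]
r4 m[φ4→ice] = [7, 2, 2, 1]
r4 m[φ5→ice] = [6, 6, 1, 5]
r4 m[φ6→ice] = [6, 6, 5, 2]
r4 m[snow→φ0] = [16, 9, 17, 8]
r4 m[snow→φ1] = [0, 2, 4, 0]
r4 m[ice→φ1] = [23, 18, 8, 13]
r4 m[ice→φ2] = [22, 17, 8, 9]
r4 m[ice→φ4] = [19, 19, 6, 13]
r4 m[ice→φ5] = [20, 15, 7, 9]
r4 m[ice→φ6] = [20, 15, 3, 12]
r4 m[cld→φ0] = [2, 2, 0, 0]
r4 m[cld→φ3] = [3, 1, 0, 2]
r4 m[wet→φ2] = [0, 0, 0, 0]
r5 m[φ0→snow] = [0, 2, 4, 0]
r5 m[φ0→cld] = [14, 10, 8, 10]
r5 m[φ1→snow] = [16, 9, 17, 8]
r5 m[φ1→ice] = [3, 4, 0, 1]
r5 m[φ2→ice] = [4, 4, 0, 5]
r5 m[φ2→wet] = [14, 8, 13, 9]
r5 m[φ3→cld] = [2, 2, 0, 0]
r5 m[φ4→ice] = [7, 2, 2, 1]
r5 m[φ5→ice] = [6, 6, 1, 5]
r5 m[φ6→ice] = [6, 6, 5, 2]
r5 m[snow→φ0] = [16, 9, 17, 8]
r5 m[snow→φ1] = [0, 2, 4, 0]
r5 m[ice→φ1] = [23, 18, 8, 13]
r5 m[ice→φ2] = [22, 17, 8, 9]
r5 m[ice→φ4] = [19, 19, 6, 13]
r5 m[ice→φ5] = [20, 15, 7, 9]
r5 m[ice→φ6] = [20, 15, 3, 12]
r5 m[cld→φ0] = [2, 2, 0, 0]
r5 m[cld→φ3] = [3, 1, 0, 2]
r5 m[wet→φ2] = [0, 0, 0, 0]
r6 m[φ0→snow] = [0, 2, 4, 0]
r6 m[φ0→cld] = [14, 10, 8, 10]
r6 m[φ1→snow] = [16, 9, 17, 8]
r6 m[φ1→ice] = [3, 4, 0, 1]
r6 m[φ2→ice] = [4, 4, 0, 5]
r6 m[φ2→wet] = [14, 8, 13, 9]
r6 m[φ3→cld] = [2, 2, 0, 0]
r6 m[φ4→ice] = [7, 2, 2, 1]
r6 m[φ5→ice] = [6, 6, 1, 5]
r6 m[φ6→ice] = [6, 6, 5, 2]
r6 m[snow→φ0] = [16, 9, 17, 8]
r6 m[snow→φ1] = [0, 2, 4, 0]
r6 m[ice→φ1] = [23, 18, 8, 13]
r6 m[ice→φ2] = [22, 18, 8, 9]
r6 m[ice→φ4] = [19, 20, 6, 13]
r6 m[ice→φ5] = [20, 16, 7, 9]
r6 m[ice→φ6] = [20, 16, 3, 12]
r6 m[cld→φ0] = [2, 2, 0, 0]
r6 m[cld→φ3] = [14, 10, 8, 10]
r6 m[wet→φ2] = [0, 0, 0, 0]
r7 m[φ0→snow] = [0, 2, 4, 0]
r7 m[φ0→cld] = [14, 10, 8, 10]
r7 m[φ1→snow] = [16, 9, 17, 8]
r7 m[φ1→ice] = [3, 4, 0, 1]
r7 m[φ2→ice] = [4, 4, 0, 5]
r7 m[φ2→wet] = [14, 8, 13, 9]
r7 m[φ3→cld] = [2, 2, 0, 0]
r7 m[φ4→ice] = [7, 2, 2, 1]
r7 m[φ5→ice] = [6, 6, 1, 5]
r7 m[φ6→ice] = [6, 6, 5, 2]
r7 m[snow→φ0] = [16, 9, 17, 8]
r7 m[snow→φ1] = [0, 2, 4, 0]
r7 m[ice→φ1] = [23, 18, 8, 13]
r7 m[ice→φ2] = [22, 18, 8, 9]
r7 m[ice→φ4] = [19, 20, 6, 13]
r7 m[ice→φ5] = [20, 16, 7, 9]
r7 m[ice→φ6] = [20, 16, 3, 12]
r7 m[cld→φ0] = [2, 2, 0, 0]
r7 m[cld→φ3] = [14, 10, 8, 10]
r7 m[wet→φ2] = [0, 0, 0, 0]
fixed point reached at round 7
traceback from snow: (snow=3, ice=2, cld=2, wet=1), score=8

assignment: (snow=3, ice=2, cld=2, wet=1); score = 8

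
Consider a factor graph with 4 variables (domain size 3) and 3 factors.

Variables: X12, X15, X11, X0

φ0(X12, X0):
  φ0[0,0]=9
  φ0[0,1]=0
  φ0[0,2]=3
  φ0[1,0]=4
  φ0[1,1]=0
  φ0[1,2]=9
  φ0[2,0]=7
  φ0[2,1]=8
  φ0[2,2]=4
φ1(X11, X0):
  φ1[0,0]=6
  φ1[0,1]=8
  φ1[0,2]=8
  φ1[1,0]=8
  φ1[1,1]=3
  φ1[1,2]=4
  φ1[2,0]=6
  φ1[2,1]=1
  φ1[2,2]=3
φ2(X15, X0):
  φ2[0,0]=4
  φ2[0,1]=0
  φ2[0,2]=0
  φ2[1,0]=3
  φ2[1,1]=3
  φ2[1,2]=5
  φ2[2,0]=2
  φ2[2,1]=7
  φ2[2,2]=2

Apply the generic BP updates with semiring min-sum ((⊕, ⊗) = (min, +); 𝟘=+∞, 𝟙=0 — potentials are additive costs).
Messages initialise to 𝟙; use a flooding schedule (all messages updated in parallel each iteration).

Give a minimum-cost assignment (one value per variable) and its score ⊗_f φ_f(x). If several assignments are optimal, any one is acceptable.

assignment: (X12=0, X15=0, X11=2, X0=1); score = 1

init: all messages = 𝟙 over 3 values
r1 m[φ0→X12] = [0, 0, 4]
r1 m[φ0→X0] = [4, 0, 3]
r1 m[φ1→X11] = [6, 3, 1]
r1 m[φ1→X0] = [6, 1, 3]
r1 m[φ2→X15] = [0, 3, 2]
r1 m[φ2→X0] = [2, 0, 0]
r1 m[X12→φ0] = [0, 0, 0]
r1 m[X15→φ2] = [0, 0, 0]
r1 m[X11→φ1] = [0, 0, 0]
r1 m[X0→φ0] = [0, 0, 0]
r1 m[X0→φ1] = [0, 0, 0]
r1 m[X0→φ2] = [0, 0, 0]
r2 m[φ0→X12] = [0, 0, 4]
r2 m[φ0→X0] = [4, 0, 3]
r2 m[φ1→X11] = [6, 3, 1]
r2 m[φ1→X0] = [6, 1, 3]
r2 m[φ2→X15] = [0, 3, 2]
r2 m[φ2→X0] = [2, 0, 0]
r2 m[X12→φ0] = [0, 0, 0]
r2 m[X15→φ2] = [0, 0, 0]
r2 m[X11→φ1] = [0, 0, 0]
r2 m[X0→φ0] = [8, 1, 3]
r2 m[X0→φ1] = [6, 0, 3]
r2 m[X0→φ2] = [10, 1, 6]
r3 m[φ0→X12] = [1, 1, 7]
r3 m[φ0→X0] = [4, 0, 3]
r3 m[φ1→X11] = [8, 3, 1]
r3 m[φ1→X0] = [6, 1, 3]
r3 m[φ2→X15] = [1, 4, 8]
r3 m[φ2→X0] = [2, 0, 0]
r3 m[X12→φ0] = [0, 0, 0]
r3 m[X15→φ2] = [0, 0, 0]
r3 m[X11→φ1] = [0, 0, 0]
r3 m[X0→φ0] = [8, 1, 3]
r3 m[X0→φ1] = [6, 0, 3]
r3 m[X0→φ2] = [10, 1, 6]
r4 m[φ0→X12] = [1, 1, 7]
r4 m[φ0→X0] = [4, 0, 3]
r4 m[φ1→X11] = [8, 3, 1]
r4 m[φ1→X0] = [6, 1, 3]
r4 m[φ2→X15] = [1, 4, 8]
r4 m[φ2→X0] = [2, 0, 0]
r4 m[X12→φ0] = [0, 0, 0]
r4 m[X15→φ2] = [0, 0, 0]
r4 m[X11→φ1] = [0, 0, 0]
r4 m[X0→φ0] = [8, 1, 3]
r4 m[X0→φ1] = [6, 0, 3]
r4 m[X0→φ2] = [10, 1, 6]
fixed point reached at round 4
traceback from X12: (X12=0, X15=0, X11=2, X0=1), score=1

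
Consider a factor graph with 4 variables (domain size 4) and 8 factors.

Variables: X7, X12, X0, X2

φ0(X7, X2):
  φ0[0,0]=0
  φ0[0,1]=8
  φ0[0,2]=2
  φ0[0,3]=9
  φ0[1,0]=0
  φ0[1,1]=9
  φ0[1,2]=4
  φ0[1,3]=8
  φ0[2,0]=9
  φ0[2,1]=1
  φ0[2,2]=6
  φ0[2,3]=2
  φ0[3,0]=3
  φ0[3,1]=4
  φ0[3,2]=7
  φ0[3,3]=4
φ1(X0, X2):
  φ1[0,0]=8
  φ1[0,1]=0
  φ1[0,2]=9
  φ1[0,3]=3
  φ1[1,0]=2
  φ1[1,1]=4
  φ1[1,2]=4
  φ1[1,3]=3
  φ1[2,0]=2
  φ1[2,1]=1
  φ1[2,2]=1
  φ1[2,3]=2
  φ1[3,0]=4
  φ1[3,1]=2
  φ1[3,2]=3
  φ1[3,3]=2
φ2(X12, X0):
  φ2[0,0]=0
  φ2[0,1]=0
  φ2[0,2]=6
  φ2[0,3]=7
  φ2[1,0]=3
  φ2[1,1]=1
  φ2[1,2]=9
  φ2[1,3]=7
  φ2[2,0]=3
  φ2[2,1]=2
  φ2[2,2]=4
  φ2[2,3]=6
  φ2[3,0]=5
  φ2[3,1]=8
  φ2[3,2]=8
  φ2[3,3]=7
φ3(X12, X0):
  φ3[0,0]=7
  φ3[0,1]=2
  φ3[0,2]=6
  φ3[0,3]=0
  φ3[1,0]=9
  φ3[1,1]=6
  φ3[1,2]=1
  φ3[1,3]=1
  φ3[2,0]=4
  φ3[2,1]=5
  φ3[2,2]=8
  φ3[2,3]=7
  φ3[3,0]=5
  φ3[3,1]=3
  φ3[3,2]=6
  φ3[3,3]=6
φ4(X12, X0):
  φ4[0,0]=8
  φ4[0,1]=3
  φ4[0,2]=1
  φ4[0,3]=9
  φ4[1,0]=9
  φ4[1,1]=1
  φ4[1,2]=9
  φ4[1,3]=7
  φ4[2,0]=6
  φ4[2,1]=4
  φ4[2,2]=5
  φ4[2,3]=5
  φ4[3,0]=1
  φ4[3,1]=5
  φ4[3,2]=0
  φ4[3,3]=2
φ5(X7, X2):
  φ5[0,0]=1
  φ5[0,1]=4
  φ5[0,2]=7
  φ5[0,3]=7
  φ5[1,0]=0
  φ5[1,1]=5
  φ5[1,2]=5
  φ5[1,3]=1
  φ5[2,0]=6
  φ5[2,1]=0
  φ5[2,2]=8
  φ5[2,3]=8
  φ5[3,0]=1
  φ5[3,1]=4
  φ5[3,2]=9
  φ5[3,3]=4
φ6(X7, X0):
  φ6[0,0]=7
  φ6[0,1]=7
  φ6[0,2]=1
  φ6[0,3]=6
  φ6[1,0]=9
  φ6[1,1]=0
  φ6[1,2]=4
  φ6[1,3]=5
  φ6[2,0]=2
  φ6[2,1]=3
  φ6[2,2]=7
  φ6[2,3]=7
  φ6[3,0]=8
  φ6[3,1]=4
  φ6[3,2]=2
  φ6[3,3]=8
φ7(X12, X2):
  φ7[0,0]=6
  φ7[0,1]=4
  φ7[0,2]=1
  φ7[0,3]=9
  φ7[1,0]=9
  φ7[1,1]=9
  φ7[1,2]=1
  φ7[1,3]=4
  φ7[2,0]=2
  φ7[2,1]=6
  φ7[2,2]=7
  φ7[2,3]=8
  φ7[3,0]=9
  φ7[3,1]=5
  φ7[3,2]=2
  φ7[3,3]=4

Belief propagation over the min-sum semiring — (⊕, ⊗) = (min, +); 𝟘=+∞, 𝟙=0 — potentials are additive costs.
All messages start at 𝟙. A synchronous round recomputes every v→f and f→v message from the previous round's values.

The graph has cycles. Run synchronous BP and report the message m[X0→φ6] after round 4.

message @ round 4 = [25, 14, 18, 27]

init: all messages = 𝟙 over 4 values
r1 m[φ0→X7] = [0, 0, 1, 3]
r1 m[φ0→X2] = [0, 1, 2, 2]
r1 m[φ1→X0] = [0, 2, 1, 2]
r1 m[φ1→X2] = [2, 0, 1, 2]
r1 m[φ2→X12] = [0, 1, 2, 5]
r1 m[φ2→X0] = [0, 0, 4, 6]
r1 m[φ3→X12] = [0, 1, 4, 3]
r1 m[φ3→X0] = [4, 2, 1, 0]
r1 m[φ4→X12] = [1, 1, 4, 0]
r1 m[φ4→X0] = [1, 1, 0, 2]
r1 m[φ5→X7] = [1, 0, 0, 1]
r1 m[φ5→X2] = [0, 0, 5, 1]
r1 m[φ6→X7] = [1, 0, 2, 2]
r1 m[φ6→X0] = [2, 0, 1, 5]
r1 m[φ7→X12] = [1, 1, 2, 2]
r1 m[φ7→X2] = [2, 4, 1, 4]
r1 m[X7→φ0] = [0, 0, 0, 0]
r1 m[X7→φ5] = [0, 0, 0, 0]
r1 m[X7→φ6] = [0, 0, 0, 0]
r1 m[X12→φ2] = [0, 0, 0, 0]
r1 m[X12→φ3] = [0, 0, 0, 0]
r1 m[X12→φ4] = [0, 0, 0, 0]
r1 m[X12→φ7] = [0, 0, 0, 0]
r1 m[X0→φ1] = [0, 0, 0, 0]
r1 m[X0→φ2] = [0, 0, 0, 0]
r1 m[X0→φ3] = [0, 0, 0, 0]
r1 m[X0→φ4] = [0, 0, 0, 0]
r1 m[X0→φ6] = [0, 0, 0, 0]
r1 m[X2→φ0] = [0, 0, 0, 0]
r1 m[X2→φ1] = [0, 0, 0, 0]
r1 m[X2→φ5] = [0, 0, 0, 0]
r1 m[X2→φ7] = [0, 0, 0, 0]
r2 m[φ0→X7] = [0, 0, 1, 3]
r2 m[φ0→X2] = [0, 1, 2, 2]
r2 m[φ1→X0] = [0, 2, 1, 2]
r2 m[φ1→X2] = [2, 0, 1, 2]
r2 m[φ2→X12] = [0, 1, 2, 5]
r2 m[φ2→X0] = [0, 0, 4, 6]
r2 m[φ3→X12] = [0, 1, 4, 3]
r2 m[φ3→X0] = [4, 2, 1, 0]
r2 m[φ4→X12] = [1, 1, 4, 0]
r2 m[φ4→X0] = [1, 1, 0, 2]
r2 m[φ5→X7] = [1, 0, 0, 1]
r2 m[φ5→X2] = [0, 0, 5, 1]
r2 m[φ6→X7] = [1, 0, 2, 2]
r2 m[φ6→X0] = [2, 0, 1, 5]
r2 m[φ7→X12] = [1, 1, 2, 2]
r2 m[φ7→X2] = [2, 4, 1, 4]
r2 m[X7→φ0] = [2, 0, 2, 3]
r2 m[X7→φ5] = [1, 0, 3, 5]
r2 m[X7→φ6] = [1, 0, 1, 4]
r2 m[X12→φ2] = [2, 3, 10, 5]
r2 m[X12→φ3] = [2, 3, 8, 7]
r2 m[X12→φ4] = [1, 3, 8, 10]
r2 m[X12→φ7] = [1, 3, 10, 8]
r2 m[X0→φ1] = [7, 3, 6, 13]
r2 m[X0→φ2] = [7, 5, 3, 9]
r2 m[X0→φ3] = [3, 3, 6, 15]
r2 m[X0→φ4] = [6, 4, 7, 13]
r2 m[X0→φ6] = [5, 5, 6, 10]
r2 m[X2→φ0] = [4, 4, 7, 7]
r2 m[X2→φ1] = [2, 5, 8, 7]
r2 m[X2→φ5] = [4, 5, 4, 8]
r2 m[X2→φ7] = [2, 1, 8, 5]
r3 m[φ0→X7] = [4, 4, 5, 7]
r3 m[φ0→X2] = [0, 3, 4, 4]
r3 m[φ1→X0] = [5, 4, 4, 6]
r3 m[φ1→X2] = [5, 7, 7, 6]
r3 m[φ2→X12] = [5, 6, 7, 11]
r3 m[φ2→X0] = [2, 2, 8, 9]
r3 m[φ3→X12] = [5, 7, 7, 6]
r3 m[φ3→X0] = [9, 4, 4, 2]
r3 m[φ4→X12] = [7, 5, 8, 7]
r3 m[φ4→X0] = [9, 4, 2, 10]
r3 m[φ5→X7] = [5, 4, 5, 5]
r3 m[φ5→X2] = [0, 3, 5, 1]
r3 m[φ6→X7] = [7, 5, 7, 8]
r3 m[φ6→X0] = [3, 0, 2, 5]
r3 m[φ7→X12] = [5, 9, 4, 6]
r3 m[φ7→X2] = [7, 5, 2, 7]
r3 m[X7→φ0] = [2, 0, 2, 3]
r3 m[X7→φ5] = [1, 0, 3, 5]
r3 m[X7→φ6] = [1, 0, 1, 4]
r3 m[X12→φ2] = [2, 3, 10, 5]
r3 m[X12→φ3] = [2, 3, 8, 7]
r3 m[X12→φ4] = [1, 3, 8, 10]
r3 m[X12→φ7] = [1, 3, 10, 8]
r3 m[X0→φ1] = [7, 3, 6, 13]
r3 m[X0→φ2] = [7, 5, 3, 9]
r3 m[X0→φ3] = [3, 3, 6, 15]
r3 m[X0→φ4] = [6, 4, 7, 13]
r3 m[X0→φ6] = [5, 5, 6, 10]
r3 m[X2→φ0] = [4, 4, 7, 7]
r3 m[X2→φ1] = [2, 5, 8, 7]
r3 m[X2→φ5] = [4, 5, 4, 8]
r3 m[X2→φ7] = [2, 1, 8, 5]
r4 m[φ0→X7] = [4, 4, 5, 7]
r4 m[φ0→X2] = [0, 3, 4, 4]
r4 m[φ1→X0] = [5, 4, 4, 6]
r4 m[φ1→X2] = [5, 7, 7, 6]
r4 m[φ2→X12] = [5, 6, 7, 11]
r4 m[φ2→X0] = [2, 2, 8, 9]
r4 m[φ3→X12] = [5, 7, 7, 6]
r4 m[φ3→X0] = [9, 4, 4, 2]
r4 m[φ4→X12] = [7, 5, 8, 7]
r4 m[φ4→X0] = [9, 4, 2, 10]
r4 m[φ5→X7] = [5, 4, 5, 5]
r4 m[φ5→X2] = [0, 3, 5, 1]
r4 m[φ6→X7] = [7, 5, 7, 8]
r4 m[φ6→X0] = [3, 0, 2, 5]
r4 m[φ7→X12] = [5, 9, 4, 6]
r4 m[φ7→X2] = [7, 5, 2, 7]
r4 m[X7→φ0] = [12, 9, 12, 13]
r4 m[X7→φ5] = [11, 9, 12, 15]
r4 m[X7→φ6] = [9, 8, 10, 12]
r4 m[X12→φ2] = [17, 21, 19, 19]
r4 m[X12→φ3] = [17, 20, 19, 24]
r4 m[X12→φ4] = [15, 22, 18, 23]
r4 m[X12→φ7] = [17, 18, 22, 24]
r4 m[X0→φ1] = [23, 10, 16, 26]
r4 m[X0→φ2] = [26, 12, 12, 23]
r4 m[X0→φ3] = [19, 10, 16, 30]
r4 m[X0→φ4] = [19, 10, 18, 22]
r4 m[X0→φ6] = [25, 14, 18, 27]
r4 m[X2→φ0] = [12, 15, 14, 14]
r4 m[X2→φ1] = [7, 11, 11, 12]
r4 m[X2→φ5] = [12, 15, 13, 17]
r4 m[X2→φ7] = [5, 13, 16, 11]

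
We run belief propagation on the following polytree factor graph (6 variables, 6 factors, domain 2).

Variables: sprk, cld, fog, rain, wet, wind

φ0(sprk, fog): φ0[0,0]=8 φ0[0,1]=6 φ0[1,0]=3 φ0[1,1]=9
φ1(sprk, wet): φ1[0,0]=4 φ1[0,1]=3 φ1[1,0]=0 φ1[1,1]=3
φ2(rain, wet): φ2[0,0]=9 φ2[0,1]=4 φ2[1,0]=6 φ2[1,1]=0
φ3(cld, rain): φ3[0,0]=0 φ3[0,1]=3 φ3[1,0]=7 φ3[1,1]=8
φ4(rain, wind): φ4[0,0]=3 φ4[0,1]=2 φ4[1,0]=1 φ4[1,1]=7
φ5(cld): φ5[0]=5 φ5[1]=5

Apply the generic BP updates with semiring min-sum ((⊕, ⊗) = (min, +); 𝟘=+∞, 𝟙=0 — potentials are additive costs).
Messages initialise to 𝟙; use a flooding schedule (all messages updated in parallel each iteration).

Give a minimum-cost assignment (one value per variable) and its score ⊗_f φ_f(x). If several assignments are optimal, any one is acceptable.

init: all messages = 𝟙 over 2 values
r1 m[φ0→sprk] = [6, 3]
r1 m[φ0→fog] = [3, 6]
r1 m[φ1→sprk] = [3, 0]
r1 m[φ1→wet] = [0, 3]
r1 m[φ2→rain] = [4, 0]
r1 m[φ2→wet] = [6, 0]
r1 m[φ3→cld] = [0, 7]
r1 m[φ3→rain] = [0, 3]
r1 m[φ4→rain] = [2, 1]
r1 m[φ4→wind] = [1, 2]
r1 m[φ5→cld] = [5, 5]
r1 m[sprk→φ0] = [0, 0]
r1 m[sprk→φ1] = [0, 0]
r1 m[cld→φ3] = [0, 0]
r1 m[cld→φ5] = [0, 0]
r1 m[fog→φ0] = [0, 0]
r1 m[rain→φ2] = [0, 0]
r1 m[rain→φ3] = [0, 0]
r1 m[rain→φ4] = [0, 0]
r1 m[wet→φ1] = [0, 0]
r1 m[wet→φ2] = [0, 0]
r1 m[wind→φ4] = [0, 0]
r2 m[φ0→sprk] = [6, 3]
r2 m[φ0→fog] = [3, 6]
r2 m[φ1→sprk] = [3, 0]
r2 m[φ1→wet] = [0, 3]
r2 m[φ2→rain] = [4, 0]
r2 m[φ2→wet] = [6, 0]
r2 m[φ3→cld] = [0, 7]
r2 m[φ3→rain] = [0, 3]
r2 m[φ4→rain] = [2, 1]
r2 m[φ4→wind] = [1, 2]
r2 m[φ5→cld] = [5, 5]
r2 m[sprk→φ0] = [3, 0]
r2 m[sprk→φ1] = [6, 3]
r2 m[cld→φ3] = [5, 5]
r2 m[cld→φ5] = [0, 7]
r2 m[fog→φ0] = [0, 0]
r2 m[rain→φ2] = [2, 4]
r2 m[rain→φ3] = [6, 1]
r2 m[rain→φ4] = [4, 3]
r2 m[wet→φ1] = [6, 0]
r2 m[wet→φ2] = [0, 3]
r2 m[wind→φ4] = [0, 0]
r3 m[φ0→sprk] = [6, 3]
r3 m[φ0→fog] = [3, 9]
r3 m[φ1→sprk] = [3, 3]
r3 m[φ1→wet] = [3, 6]
r3 m[φ2→rain] = [7, 3]
r3 m[φ2→wet] = [10, 4]
r3 m[φ3→cld] = [4, 9]
r3 m[φ3→rain] = [5, 8]
r3 m[φ4→rain] = [2, 1]
r3 m[φ4→wind] = [4, 6]
r3 m[φ5→cld] = [5, 5]
r3 m[sprk→φ0] = [3, 0]
r3 m[sprk→φ1] = [6, 3]
r3 m[cld→φ3] = [5, 5]
r3 m[cld→φ5] = [0, 7]
r3 m[fog→φ0] = [0, 0]
r3 m[rain→φ2] = [2, 4]
r3 m[rain→φ3] = [6, 1]
r3 m[rain→φ4] = [4, 3]
r3 m[wet→φ1] = [6, 0]
r3 m[wet→φ2] = [0, 3]
r3 m[wind→φ4] = [0, 0]
r4 m[φ0→sprk] = [6, 3]
r4 m[φ0→fog] = [3, 9]
r4 m[φ1→sprk] = [3, 3]
r4 m[φ1→wet] = [3, 6]
r4 m[φ2→rain] = [7, 3]
r4 m[φ2→wet] = [10, 4]
r4 m[φ3→cld] = [4, 9]
r4 m[φ3→rain] = [5, 8]
r4 m[φ4→rain] = [2, 1]
r4 m[φ4→wind] = [4, 6]
r4 m[φ5→cld] = [5, 5]
r4 m[sprk→φ0] = [3, 3]
r4 m[sprk→φ1] = [6, 3]
r4 m[cld→φ3] = [5, 5]
r4 m[cld→φ5] = [4, 9]
r4 m[fog→φ0] = [0, 0]
r4 m[rain→φ2] = [7, 9]
r4 m[rain→φ3] = [9, 4]
r4 m[rain→φ4] = [12, 11]
r4 m[wet→φ1] = [10, 4]
r4 m[wet→φ2] = [3, 6]
r4 m[wind→φ4] = [0, 0]
r5 m[φ0→sprk] = [6, 3]
r5 m[φ0→fog] = [6, 9]
r5 m[φ1→sprk] = [7, 7]
r5 m[φ1→wet] = [3, 6]
r5 m[φ2→rain] = [10, 6]
r5 m[φ2→wet] = [15, 9]
r5 m[φ3→cld] = [7, 12]
r5 m[φ3→rain] = [5, 8]
r5 m[φ4→rain] = [2, 1]
r5 m[φ4→wind] = [12, 14]
r5 m[φ5→cld] = [5, 5]
r5 m[sprk→φ0] = [3, 3]
r5 m[sprk→φ1] = [6, 3]
r5 m[cld→φ3] = [5, 5]
r5 m[cld→φ5] = [4, 9]
r5 m[fog→φ0] = [0, 0]
r5 m[rain→φ2] = [7, 9]
r5 m[rain→φ3] = [9, 4]
r5 m[rain→φ4] = [12, 11]
r5 m[wet→φ1] = [10, 4]
r5 m[wet→φ2] = [3, 6]
r5 m[wind→φ4] = [0, 0]
r6 m[φ0→sprk] = [6, 3]
r6 m[φ0→fog] = [6, 9]
r6 m[φ1→sprk] = [7, 7]
r6 m[φ1→wet] = [3, 6]
r6 m[φ2→rain] = [10, 6]
r6 m[φ2→wet] = [15, 9]
r6 m[φ3→cld] = [7, 12]
r6 m[φ3→rain] = [5, 8]
r6 m[φ4→rain] = [2, 1]
r6 m[φ4→wind] = [12, 14]
r6 m[φ5→cld] = [5, 5]
r6 m[sprk→φ0] = [7, 7]
r6 m[sprk→φ1] = [6, 3]
r6 m[cld→φ3] = [5, 5]
r6 m[cld→φ5] = [7, 12]
r6 m[fog→φ0] = [0, 0]
r6 m[rain→φ2] = [7, 9]
r6 m[rain→φ3] = [12, 7]
r6 m[rain→φ4] = [15, 14]
r6 m[wet→φ1] = [15, 9]
r6 m[wet→φ2] = [3, 6]
r6 m[wind→φ4] = [0, 0]
r7 m[φ0→sprk] = [6, 3]
r7 m[φ0→fog] = [10, 13]
r7 m[φ1→sprk] = [12, 12]
r7 m[φ1→wet] = [3, 6]
r7 m[φ2→rain] = [10, 6]
r7 m[φ2→wet] = [15, 9]
r7 m[φ3→cld] = [10, 15]
r7 m[φ3→rain] = [5, 8]
r7 m[φ4→rain] = [2, 1]
r7 m[φ4→wind] = [15, 17]
r7 m[φ5→cld] = [5, 5]
r7 m[sprk→φ0] = [7, 7]
r7 m[sprk→φ1] = [6, 3]
r7 m[cld→φ3] = [5, 5]
r7 m[cld→φ5] = [7, 12]
r7 m[fog→φ0] = [0, 0]
r7 m[rain→φ2] = [7, 9]
r7 m[rain→φ3] = [12, 7]
r7 m[rain→φ4] = [15, 14]
r7 m[wet→φ1] = [15, 9]
r7 m[wet→φ2] = [3, 6]
r7 m[wind→φ4] = [0, 0]
r8 m[φ0→sprk] = [6, 3]
r8 m[φ0→fog] = [10, 13]
r8 m[φ1→sprk] = [12, 12]
r8 m[φ1→wet] = [3, 6]
r8 m[φ2→rain] = [10, 6]
r8 m[φ2→wet] = [15, 9]
r8 m[φ3→cld] = [10, 15]
r8 m[φ3→rain] = [5, 8]
r8 m[φ4→rain] = [2, 1]
r8 m[φ4→wind] = [15, 17]
r8 m[φ5→cld] = [5, 5]
r8 m[sprk→φ0] = [12, 12]
r8 m[sprk→φ1] = [6, 3]
r8 m[cld→φ3] = [5, 5]
r8 m[cld→φ5] = [10, 15]
r8 m[fog→φ0] = [0, 0]
r8 m[rain→φ2] = [7, 9]
r8 m[rain→φ3] = [12, 7]
r8 m[rain→φ4] = [15, 14]
r8 m[wet→φ1] = [15, 9]
r8 m[wet→φ2] = [3, 6]
r8 m[wind→φ4] = [0, 0]
r9 m[φ0→sprk] = [6, 3]
r9 m[φ0→fog] = [15, 18]
r9 m[φ1→sprk] = [12, 12]
r9 m[φ1→wet] = [3, 6]
r9 m[φ2→rain] = [10, 6]
r9 m[φ2→wet] = [15, 9]
r9 m[φ3→cld] = [10, 15]
r9 m[φ3→rain] = [5, 8]
r9 m[φ4→rain] = [2, 1]
r9 m[φ4→wind] = [15, 17]
r9 m[φ5→cld] = [5, 5]
r9 m[sprk→φ0] = [12, 12]
r9 m[sprk→φ1] = [6, 3]
r9 m[cld→φ3] = [5, 5]
r9 m[cld→φ5] = [10, 15]
r9 m[fog→φ0] = [0, 0]
r9 m[rain→φ2] = [7, 9]
r9 m[rain→φ3] = [12, 7]
r9 m[rain→φ4] = [15, 14]
r9 m[wet→φ1] = [15, 9]
r9 m[wet→φ2] = [3, 6]
r9 m[wind→φ4] = [0, 0]
r10 m[φ0→sprk] = [6, 3]
r10 m[φ0→fog] = [15, 18]
r10 m[φ1→sprk] = [12, 12]
r10 m[φ1→wet] = [3, 6]
r10 m[φ2→rain] = [10, 6]
r10 m[φ2→wet] = [15, 9]
r10 m[φ3→cld] = [10, 15]
r10 m[φ3→rain] = [5, 8]
r10 m[φ4→rain] = [2, 1]
r10 m[φ4→wind] = [15, 17]
r10 m[φ5→cld] = [5, 5]
r10 m[sprk→φ0] = [12, 12]
r10 m[sprk→φ1] = [6, 3]
r10 m[cld→φ3] = [5, 5]
r10 m[cld→φ5] = [10, 15]
r10 m[fog→φ0] = [0, 0]
r10 m[rain→φ2] = [7, 9]
r10 m[rain→φ3] = [12, 7]
r10 m[rain→φ4] = [15, 14]
r10 m[wet→φ1] = [15, 9]
r10 m[wet→φ2] = [3, 6]
r10 m[wind→φ4] = [0, 0]
fixed point reached at round 10
traceback from sprk: (sprk=1, cld=0, fog=0, rain=1, wet=1, wind=0), score=15

assignment: (sprk=1, cld=0, fog=0, rain=1, wet=1, wind=0); score = 15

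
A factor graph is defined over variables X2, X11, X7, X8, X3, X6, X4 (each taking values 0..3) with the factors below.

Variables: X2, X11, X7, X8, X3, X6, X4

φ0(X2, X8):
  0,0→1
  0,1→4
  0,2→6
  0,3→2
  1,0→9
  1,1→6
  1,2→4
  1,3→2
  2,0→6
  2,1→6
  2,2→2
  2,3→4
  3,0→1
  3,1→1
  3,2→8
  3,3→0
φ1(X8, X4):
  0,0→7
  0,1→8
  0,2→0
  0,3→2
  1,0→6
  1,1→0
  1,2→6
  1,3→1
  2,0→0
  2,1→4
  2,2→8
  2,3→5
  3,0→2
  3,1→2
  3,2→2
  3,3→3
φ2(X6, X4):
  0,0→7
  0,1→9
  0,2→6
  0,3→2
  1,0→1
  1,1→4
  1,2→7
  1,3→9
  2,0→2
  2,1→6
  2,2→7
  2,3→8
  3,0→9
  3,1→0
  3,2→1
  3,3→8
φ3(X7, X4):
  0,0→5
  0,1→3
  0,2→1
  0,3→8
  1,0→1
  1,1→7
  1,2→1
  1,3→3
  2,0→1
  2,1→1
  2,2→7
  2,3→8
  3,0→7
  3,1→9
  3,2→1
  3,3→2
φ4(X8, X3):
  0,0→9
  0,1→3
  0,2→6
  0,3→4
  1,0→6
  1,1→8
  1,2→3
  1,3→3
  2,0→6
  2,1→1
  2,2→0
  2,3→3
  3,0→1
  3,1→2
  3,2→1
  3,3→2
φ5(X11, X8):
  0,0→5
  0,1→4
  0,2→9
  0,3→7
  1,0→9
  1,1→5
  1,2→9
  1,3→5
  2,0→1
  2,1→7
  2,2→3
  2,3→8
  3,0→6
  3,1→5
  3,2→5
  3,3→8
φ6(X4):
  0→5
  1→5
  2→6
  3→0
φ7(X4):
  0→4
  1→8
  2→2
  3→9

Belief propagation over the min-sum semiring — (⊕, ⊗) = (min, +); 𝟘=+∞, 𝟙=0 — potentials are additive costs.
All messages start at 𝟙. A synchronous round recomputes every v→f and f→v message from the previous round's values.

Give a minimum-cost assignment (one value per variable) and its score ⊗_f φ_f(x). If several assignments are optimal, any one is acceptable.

init: all messages = 𝟙 over 4 values
r1 m[φ0→X2] = [1, 2, 2, 0]
r1 m[φ0→X8] = [1, 1, 2, 0]
r1 m[φ1→X8] = [0, 0, 0, 2]
r1 m[φ1→X4] = [0, 0, 0, 1]
r1 m[φ2→X6] = [2, 1, 2, 0]
r1 m[φ2→X4] = [1, 0, 1, 2]
r1 m[φ3→X7] = [1, 1, 1, 1]
r1 m[φ3→X4] = [1, 1, 1, 2]
r1 m[φ4→X8] = [3, 3, 0, 1]
r1 m[φ4→X3] = [1, 1, 0, 2]
r1 m[φ5→X11] = [4, 5, 1, 5]
r1 m[φ5→X8] = [1, 4, 3, 5]
r1 m[φ6→X4] = [5, 5, 6, 0]
r1 m[φ7→X4] = [4, 8, 2, 9]
r1 m[X2→φ0] = [0, 0, 0, 0]
r1 m[X11→φ5] = [0, 0, 0, 0]
r1 m[X7→φ3] = [0, 0, 0, 0]
r1 m[X8→φ0] = [0, 0, 0, 0]
r1 m[X8→φ1] = [0, 0, 0, 0]
r1 m[X8→φ4] = [0, 0, 0, 0]
r1 m[X8→φ5] = [0, 0, 0, 0]
r1 m[X3→φ4] = [0, 0, 0, 0]
r1 m[X6→φ2] = [0, 0, 0, 0]
r1 m[X4→φ1] = [0, 0, 0, 0]
r1 m[X4→φ2] = [0, 0, 0, 0]
r1 m[X4→φ3] = [0, 0, 0, 0]
r1 m[X4→φ6] = [0, 0, 0, 0]
r1 m[X4→φ7] = [0, 0, 0, 0]
r2 m[φ0→X2] = [1, 2, 2, 0]
r2 m[φ0→X8] = [1, 1, 2, 0]
r2 m[φ1→X8] = [0, 0, 0, 2]
r2 m[φ1→X4] = [0, 0, 0, 1]
r2 m[φ2→X6] = [2, 1, 2, 0]
r2 m[φ2→X4] = [1, 0, 1, 2]
r2 m[φ3→X7] = [1, 1, 1, 1]
r2 m[φ3→X4] = [1, 1, 1, 2]
r2 m[φ4→X8] = [3, 3, 0, 1]
r2 m[φ4→X3] = [1, 1, 0, 2]
r2 m[φ5→X11] = [4, 5, 1, 5]
r2 m[φ5→X8] = [1, 4, 3, 5]
r2 m[φ6→X4] = [5, 5, 6, 0]
r2 m[φ7→X4] = [4, 8, 2, 9]
r2 m[X2→φ0] = [0, 0, 0, 0]
r2 m[X11→φ5] = [0, 0, 0, 0]
r2 m[X7→φ3] = [0, 0, 0, 0]
r2 m[X8→φ0] = [4, 7, 3, 8]
r2 m[X8→φ1] = [5, 8, 5, 6]
r2 m[X8→φ4] = [2, 5, 5, 7]
r2 m[X8→φ5] = [4, 4, 2, 3]
r2 m[X3→φ4] = [0, 0, 0, 0]
r2 m[X6→φ2] = [0, 0, 0, 0]
r2 m[X4→φ1] = [11, 14, 10, 13]
r2 m[X4→φ2] = [10, 14, 9, 12]
r2 m[X4→φ3] = [10, 13, 9, 12]
r2 m[X4→φ6] = [6, 9, 4, 14]
r2 m[X4→φ7] = [7, 6, 8, 5]
r3 m[φ0→X2] = [5, 7, 5, 5]
r3 m[φ0→X8] = [1, 1, 2, 0]
r3 m[φ1→X8] = [10, 14, 11, 12]
r3 m[φ1→X4] = [5, 8, 5, 7]
r3 m[φ2→X6] = [14, 11, 12, 10]
r3 m[φ2→X4] = [1, 0, 1, 2]
r3 m[φ3→X7] = [10, 10, 11, 10]
r3 m[φ3→X4] = [1, 1, 1, 2]
r3 m[φ4→X8] = [3, 3, 0, 1]
r3 m[φ4→X3] = [8, 5, 5, 6]
r3 m[φ5→X11] = [8, 8, 5, 7]
r3 m[φ5→X8] = [1, 4, 3, 5]
r3 m[φ6→X4] = [5, 5, 6, 0]
r3 m[φ7→X4] = [4, 8, 2, 9]
r3 m[X2→φ0] = [0, 0, 0, 0]
r3 m[X11→φ5] = [0, 0, 0, 0]
r3 m[X7→φ3] = [0, 0, 0, 0]
r3 m[X8→φ0] = [4, 7, 3, 8]
r3 m[X8→φ1] = [5, 8, 5, 6]
r3 m[X8→φ4] = [2, 5, 5, 7]
r3 m[X8→φ5] = [4, 4, 2, 3]
r3 m[X3→φ4] = [0, 0, 0, 0]
r3 m[X6→φ2] = [0, 0, 0, 0]
r3 m[X4→φ1] = [11, 14, 10, 13]
r3 m[X4→φ2] = [10, 14, 9, 12]
r3 m[X4→φ3] = [10, 13, 9, 12]
r3 m[X4→φ6] = [6, 9, 4, 14]
r3 m[X4→φ7] = [7, 6, 8, 5]
r4 m[φ0→X2] = [5, 7, 5, 5]
r4 m[φ0→X8] = [1, 1, 2, 0]
r4 m[φ1→X8] = [10, 14, 11, 12]
r4 m[φ1→X4] = [5, 8, 5, 7]
r4 m[φ2→X6] = [14, 11, 12, 10]
r4 m[φ2→X4] = [1, 0, 1, 2]
r4 m[φ3→X7] = [10, 10, 11, 10]
r4 m[φ3→X4] = [1, 1, 1, 2]
r4 m[φ4→X8] = [3, 3, 0, 1]
r4 m[φ4→X3] = [8, 5, 5, 6]
r4 m[φ5→X11] = [8, 8, 5, 7]
r4 m[φ5→X8] = [1, 4, 3, 5]
r4 m[φ6→X4] = [5, 5, 6, 0]
r4 m[φ7→X4] = [4, 8, 2, 9]
r4 m[X2→φ0] = [0, 0, 0, 0]
r4 m[X11→φ5] = [0, 0, 0, 0]
r4 m[X7→φ3] = [0, 0, 0, 0]
r4 m[X8→φ0] = [14, 21, 14, 18]
r4 m[X8→φ1] = [5, 8, 5, 6]
r4 m[X8→φ4] = [12, 19, 16, 17]
r4 m[X8→φ5] = [14, 18, 13, 13]
r4 m[X3→φ4] = [0, 0, 0, 0]
r4 m[X6→φ2] = [0, 0, 0, 0]
r4 m[X4→φ1] = [11, 14, 10, 13]
r4 m[X4→φ2] = [15, 22, 14, 18]
r4 m[X4→φ3] = [15, 21, 14, 18]
r4 m[X4→φ6] = [11, 17, 9, 20]
r4 m[X4→φ7] = [12, 14, 13, 11]
r5 m[φ0→X2] = [15, 18, 16, 15]
r5 m[φ0→X8] = [1, 1, 2, 0]
r5 m[φ1→X8] = [10, 14, 11, 12]
r5 m[φ1→X4] = [5, 8, 5, 7]
r5 m[φ2→X6] = [20, 16, 17, 15]
r5 m[φ2→X4] = [1, 0, 1, 2]
r5 m[φ3→X7] = [15, 15, 16, 15]
r5 m[φ3→X4] = [1, 1, 1, 2]
r5 m[φ4→X8] = [3, 3, 0, 1]
r5 m[φ4→X3] = [18, 15, 16, 16]
r5 m[φ5→X11] = [19, 18, 15, 18]
r5 m[φ5→X8] = [1, 4, 3, 5]
r5 m[φ6→X4] = [5, 5, 6, 0]
r5 m[φ7→X4] = [4, 8, 2, 9]
r5 m[X2→φ0] = [0, 0, 0, 0]
r5 m[X11→φ5] = [0, 0, 0, 0]
r5 m[X7→φ3] = [0, 0, 0, 0]
r5 m[X8→φ0] = [14, 21, 14, 18]
r5 m[X8→φ1] = [5, 8, 5, 6]
r5 m[X8→φ4] = [12, 19, 16, 17]
r5 m[X8→φ5] = [14, 18, 13, 13]
r5 m[X3→φ4] = [0, 0, 0, 0]
r5 m[X6→φ2] = [0, 0, 0, 0]
r5 m[X4→φ1] = [11, 14, 10, 13]
r5 m[X4→φ2] = [15, 22, 14, 18]
r5 m[X4→φ3] = [15, 21, 14, 18]
r5 m[X4→φ6] = [11, 17, 9, 20]
r5 m[X4→φ7] = [12, 14, 13, 11]
r6 m[φ0→X2] = [15, 18, 16, 15]
r6 m[φ0→X8] = [1, 1, 2, 0]
r6 m[φ1→X8] = [10, 14, 11, 12]
r6 m[φ1→X4] = [5, 8, 5, 7]
r6 m[φ2→X6] = [20, 16, 17, 15]
r6 m[φ2→X4] = [1, 0, 1, 2]
r6 m[φ3→X7] = [15, 15, 16, 15]
r6 m[φ3→X4] = [1, 1, 1, 2]
r6 m[φ4→X8] = [3, 3, 0, 1]
r6 m[φ4→X3] = [18, 15, 16, 16]
r6 m[φ5→X11] = [19, 18, 15, 18]
r6 m[φ5→X8] = [1, 4, 3, 5]
r6 m[φ6→X4] = [5, 5, 6, 0]
r6 m[φ7→X4] = [4, 8, 2, 9]
r6 m[X2→φ0] = [0, 0, 0, 0]
r6 m[X11→φ5] = [0, 0, 0, 0]
r6 m[X7→φ3] = [0, 0, 0, 0]
r6 m[X8→φ0] = [14, 21, 14, 18]
r6 m[X8→φ1] = [5, 8, 5, 6]
r6 m[X8→φ4] = [12, 19, 16, 17]
r6 m[X8→φ5] = [14, 18, 13, 13]
r6 m[X3→φ4] = [0, 0, 0, 0]
r6 m[X6→φ2] = [0, 0, 0, 0]
r6 m[X4→φ1] = [11, 14, 10, 13]
r6 m[X4→φ2] = [15, 22, 14, 18]
r6 m[X4→φ3] = [15, 21, 14, 18]
r6 m[X4→φ6] = [11, 17, 9, 20]
r6 m[X4→φ7] = [12, 14, 13, 11]
fixed point reached at round 6
traceback from X2: (X2=0, X11=2, X7=0, X8=0, X3=1, X6=3, X4=2), score=15

assignment: (X2=0, X11=2, X7=0, X8=0, X3=1, X6=3, X4=2); score = 15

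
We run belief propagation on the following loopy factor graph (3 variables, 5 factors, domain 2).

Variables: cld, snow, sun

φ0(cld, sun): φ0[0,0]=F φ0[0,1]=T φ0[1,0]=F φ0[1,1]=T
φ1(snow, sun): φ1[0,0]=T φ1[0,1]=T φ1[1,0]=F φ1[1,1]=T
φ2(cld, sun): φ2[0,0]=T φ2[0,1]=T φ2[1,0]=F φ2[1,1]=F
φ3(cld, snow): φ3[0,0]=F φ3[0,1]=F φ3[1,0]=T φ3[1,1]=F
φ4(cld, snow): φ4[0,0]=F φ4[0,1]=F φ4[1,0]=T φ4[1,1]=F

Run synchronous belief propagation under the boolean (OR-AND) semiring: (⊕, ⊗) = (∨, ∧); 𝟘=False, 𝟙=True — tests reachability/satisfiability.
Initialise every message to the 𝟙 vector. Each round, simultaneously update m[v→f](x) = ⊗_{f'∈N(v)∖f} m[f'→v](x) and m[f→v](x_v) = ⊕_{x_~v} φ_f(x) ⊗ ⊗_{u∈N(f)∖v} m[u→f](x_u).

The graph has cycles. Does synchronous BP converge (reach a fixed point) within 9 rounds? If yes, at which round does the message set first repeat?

CONVERGED at round 7

init: all messages = 𝟙 over 2 values
r1 m[φ0→cld] = [T, T]
r1 m[φ0→sun] = [F, T]
r1 m[φ1→snow] = [T, T]
r1 m[φ1→sun] = [T, T]
r1 m[φ2→cld] = [T, F]
r1 m[φ2→sun] = [T, T]
r1 m[φ3→cld] = [F, T]
r1 m[φ3→snow] = [T, F]
r1 m[φ4→cld] = [F, T]
r1 m[φ4→snow] = [T, F]
r1 m[cld→φ0] = [T, T]
r1 m[cld→φ2] = [T, T]
r1 m[cld→φ3] = [T, T]
r1 m[cld→φ4] = [T, T]
r1 m[snow→φ1] = [T, T]
r1 m[snow→φ3] = [T, T]
r1 m[snow→φ4] = [T, T]
r1 m[sun→φ0] = [T, T]
r1 m[sun→φ1] = [T, T]
r1 m[sun→φ2] = [T, T]
r2 m[φ0→cld] = [T, T]
r2 m[φ0→sun] = [F, T]
r2 m[φ1→snow] = [T, T]
r2 m[φ1→sun] = [T, T]
r2 m[φ2→cld] = [T, F]
r2 m[φ2→sun] = [T, T]
r2 m[φ3→cld] = [F, T]
r2 m[φ3→snow] = [T, F]
r2 m[φ4→cld] = [F, T]
r2 m[φ4→snow] = [T, F]
r2 m[cld→φ0] = [F, F]
r2 m[cld→φ2] = [F, T]
r2 m[cld→φ3] = [F, F]
r2 m[cld→φ4] = [F, F]
r2 m[snow→φ1] = [T, F]
r2 m[snow→φ3] = [T, F]
r2 m[snow→φ4] = [T, F]
r2 m[sun→φ0] = [T, T]
r2 m[sun→φ1] = [F, T]
r2 m[sun→φ2] = [F, T]
r3 m[φ0→cld] = [T, T]
r3 m[φ0→sun] = [F, F]
r3 m[φ1→snow] = [T, T]
r3 m[φ1→sun] = [T, T]
r3 m[φ2→cld] = [T, F]
r3 m[φ2→sun] = [F, F]
r3 m[φ3→cld] = [F, T]
r3 m[φ3→snow] = [F, F]
r3 m[φ4→cld] = [F, T]
r3 m[φ4→snow] = [F, F]
r3 m[cld→φ0] = [F, F]
r3 m[cld→φ2] = [F, T]
r3 m[cld→φ3] = [F, F]
r3 m[cld→φ4] = [F, F]
r3 m[snow→φ1] = [T, F]
r3 m[snow→φ3] = [T, F]
r3 m[snow→φ4] = [T, F]
r3 m[sun→φ0] = [T, T]
r3 m[sun→φ1] = [F, T]
r3 m[sun→φ2] = [F, T]
r4 m[φ0→cld] = [T, T]
r4 m[φ0→sun] = [F, F]
r4 m[φ1→snow] = [T, T]
r4 m[φ1→sun] = [T, T]
r4 m[φ2→cld] = [T, F]
r4 m[φ2→sun] = [F, F]
r4 m[φ3→cld] = [F, T]
r4 m[φ3→snow] = [F, F]
r4 m[φ4→cld] = [F, T]
r4 m[φ4→snow] = [F, F]
r4 m[cld→φ0] = [F, F]
r4 m[cld→φ2] = [F, T]
r4 m[cld→φ3] = [F, F]
r4 m[cld→φ4] = [F, F]
r4 m[snow→φ1] = [F, F]
r4 m[snow→φ3] = [F, F]
r4 m[snow→φ4] = [F, F]
r4 m[sun→φ0] = [F, F]
r4 m[sun→φ1] = [F, F]
r4 m[sun→φ2] = [F, F]
r5 m[φ0→cld] = [F, F]
r5 m[φ0→sun] = [F, F]
r5 m[φ1→snow] = [F, F]
r5 m[φ1→sun] = [F, F]
r5 m[φ2→cld] = [F, F]
r5 m[φ2→sun] = [F, F]
r5 m[φ3→cld] = [F, F]
r5 m[φ3→snow] = [F, F]
r5 m[φ4→cld] = [F, F]
r5 m[φ4→snow] = [F, F]
r5 m[cld→φ0] = [F, F]
r5 m[cld→φ2] = [F, T]
r5 m[cld→φ3] = [F, F]
r5 m[cld→φ4] = [F, F]
r5 m[snow→φ1] = [F, F]
r5 m[snow→φ3] = [F, F]
r5 m[snow→φ4] = [F, F]
r5 m[sun→φ0] = [F, F]
r5 m[sun→φ1] = [F, F]
r5 m[sun→φ2] = [F, F]
r6 m[φ0→cld] = [F, F]
r6 m[φ0→sun] = [F, F]
r6 m[φ1→snow] = [F, F]
r6 m[φ1→sun] = [F, F]
r6 m[φ2→cld] = [F, F]
r6 m[φ2→sun] = [F, F]
r6 m[φ3→cld] = [F, F]
r6 m[φ3→snow] = [F, F]
r6 m[φ4→cld] = [F, F]
r6 m[φ4→snow] = [F, F]
r6 m[cld→φ0] = [F, F]
r6 m[cld→φ2] = [F, F]
r6 m[cld→φ3] = [F, F]
r6 m[cld→φ4] = [F, F]
r6 m[snow→φ1] = [F, F]
r6 m[snow→φ3] = [F, F]
r6 m[snow→φ4] = [F, F]
r6 m[sun→φ0] = [F, F]
r6 m[sun→φ1] = [F, F]
r6 m[sun→φ2] = [F, F]
r7 m[φ0→cld] = [F, F]
r7 m[φ0→sun] = [F, F]
r7 m[φ1→snow] = [F, F]
r7 m[φ1→sun] = [F, F]
r7 m[φ2→cld] = [F, F]
r7 m[φ2→sun] = [F, F]
r7 m[φ3→cld] = [F, F]
r7 m[φ3→snow] = [F, F]
r7 m[φ4→cld] = [F, F]
r7 m[φ4→snow] = [F, F]
r7 m[cld→φ0] = [F, F]
r7 m[cld→φ2] = [F, F]
r7 m[cld→φ3] = [F, F]
r7 m[cld→φ4] = [F, F]
r7 m[snow→φ1] = [F, F]
r7 m[snow→φ3] = [F, F]
r7 m[snow→φ4] = [F, F]
r7 m[sun→φ0] = [F, F]
r7 m[sun→φ1] = [F, F]
r7 m[sun→φ2] = [F, F]
fixed point reached at round 7
messages reach a fixed point at round 7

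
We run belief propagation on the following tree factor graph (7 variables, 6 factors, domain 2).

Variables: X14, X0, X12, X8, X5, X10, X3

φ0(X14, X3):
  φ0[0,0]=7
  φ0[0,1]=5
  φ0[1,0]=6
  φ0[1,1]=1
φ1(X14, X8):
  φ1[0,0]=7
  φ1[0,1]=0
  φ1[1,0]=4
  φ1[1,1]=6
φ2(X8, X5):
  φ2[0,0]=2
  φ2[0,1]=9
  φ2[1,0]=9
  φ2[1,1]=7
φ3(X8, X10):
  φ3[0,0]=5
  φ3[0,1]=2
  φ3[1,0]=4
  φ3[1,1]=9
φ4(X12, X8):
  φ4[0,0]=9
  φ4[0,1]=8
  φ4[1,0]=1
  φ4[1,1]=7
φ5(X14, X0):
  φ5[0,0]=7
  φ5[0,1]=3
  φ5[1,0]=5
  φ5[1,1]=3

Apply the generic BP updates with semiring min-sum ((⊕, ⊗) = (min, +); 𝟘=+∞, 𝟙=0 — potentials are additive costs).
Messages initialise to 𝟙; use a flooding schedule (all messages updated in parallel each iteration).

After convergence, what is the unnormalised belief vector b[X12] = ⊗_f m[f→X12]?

init: all messages = 𝟙 over 2 values
r1 m[φ0→X14] = [5, 1]
r1 m[φ0→X3] = [6, 1]
r1 m[φ1→X14] = [0, 4]
r1 m[φ1→X8] = [4, 0]
r1 m[φ2→X8] = [2, 7]
r1 m[φ2→X5] = [2, 7]
r1 m[φ3→X8] = [2, 4]
r1 m[φ3→X10] = [4, 2]
r1 m[φ4→X12] = [8, 1]
r1 m[φ4→X8] = [1, 7]
r1 m[φ5→X14] = [3, 3]
r1 m[φ5→X0] = [5, 3]
r1 m[X14→φ0] = [0, 0]
r1 m[X14→φ1] = [0, 0]
r1 m[X14→φ5] = [0, 0]
r1 m[X0→φ5] = [0, 0]
r1 m[X12→φ4] = [0, 0]
r1 m[X8→φ1] = [0, 0]
r1 m[X8→φ2] = [0, 0]
r1 m[X8→φ3] = [0, 0]
r1 m[X8→φ4] = [0, 0]
r1 m[X5→φ2] = [0, 0]
r1 m[X10→φ3] = [0, 0]
r1 m[X3→φ0] = [0, 0]
r2 m[φ0→X14] = [5, 1]
r2 m[φ0→X3] = [6, 1]
r2 m[φ1→X14] = [0, 4]
r2 m[φ1→X8] = [4, 0]
r2 m[φ2→X8] = [2, 7]
r2 m[φ2→X5] = [2, 7]
r2 m[φ3→X8] = [2, 4]
r2 m[φ3→X10] = [4, 2]
r2 m[φ4→X12] = [8, 1]
r2 m[φ4→X8] = [1, 7]
r2 m[φ5→X14] = [3, 3]
r2 m[φ5→X0] = [5, 3]
r2 m[X14→φ0] = [3, 7]
r2 m[X14→φ1] = [8, 4]
r2 m[X14→φ5] = [5, 5]
r2 m[X0→φ5] = [0, 0]
r2 m[X12→φ4] = [0, 0]
r2 m[X8→φ1] = [5, 18]
r2 m[X8→φ2] = [7, 11]
r2 m[X8→φ3] = [7, 14]
r2 m[X8→φ4] = [8, 11]
r2 m[X5→φ2] = [0, 0]
r2 m[X10→φ3] = [0, 0]
r2 m[X3→φ0] = [0, 0]
r3 m[φ0→X14] = [5, 1]
r3 m[φ0→X3] = [10, 8]
r3 m[φ1→X14] = [12, 9]
r3 m[φ1→X8] = [8, 8]
r3 m[φ2→X8] = [2, 7]
r3 m[φ2→X5] = [9, 16]
r3 m[φ3→X8] = [2, 4]
r3 m[φ3→X10] = [12, 9]
r3 m[φ4→X12] = [17, 9]
r3 m[φ4→X8] = [1, 7]
r3 m[φ5→X14] = [3, 3]
r3 m[φ5→X0] = [10, 8]
r3 m[X14→φ0] = [3, 7]
r3 m[X14→φ1] = [8, 4]
r3 m[X14→φ5] = [5, 5]
r3 m[X0→φ5] = [0, 0]
r3 m[X12→φ4] = [0, 0]
r3 m[X8→φ1] = [5, 18]
r3 m[X8→φ2] = [7, 11]
r3 m[X8→φ3] = [7, 14]
r3 m[X8→φ4] = [8, 11]
r3 m[X5→φ2] = [0, 0]
r3 m[X10→φ3] = [0, 0]
r3 m[X3→φ0] = [0, 0]
r4 m[φ0→X14] = [5, 1]
r4 m[φ0→X3] = [10, 8]
r4 m[φ1→X14] = [12, 9]
r4 m[φ1→X8] = [8, 8]
r4 m[φ2→X8] = [2, 7]
r4 m[φ2→X5] = [9, 16]
r4 m[φ3→X8] = [2, 4]
r4 m[φ3→X10] = [12, 9]
r4 m[φ4→X12] = [17, 9]
r4 m[φ4→X8] = [1, 7]
r4 m[φ5→X14] = [3, 3]
r4 m[φ5→X0] = [10, 8]
r4 m[X14→φ0] = [15, 12]
r4 m[X14→φ1] = [8, 4]
r4 m[X14→φ5] = [17, 10]
r4 m[X0→φ5] = [0, 0]
r4 m[X12→φ4] = [0, 0]
r4 m[X8→φ1] = [5, 18]
r4 m[X8→φ2] = [11, 19]
r4 m[X8→φ3] = [11, 22]
r4 m[X8→φ4] = [12, 19]
r4 m[X5→φ2] = [0, 0]
r4 m[X10→φ3] = [0, 0]
r4 m[X3→φ0] = [0, 0]
r5 m[φ0→X14] = [5, 1]
r5 m[φ0→X3] = [18, 13]
r5 m[φ1→X14] = [12, 9]
r5 m[φ1→X8] = [8, 8]
r5 m[φ2→X8] = [2, 7]
r5 m[φ2→X5] = [13, 20]
r5 m[φ3→X8] = [2, 4]
r5 m[φ3→X10] = [16, 13]
r5 m[φ4→X12] = [21, 13]
r5 m[φ4→X8] = [1, 7]
r5 m[φ5→X14] = [3, 3]
r5 m[φ5→X0] = [15, 13]
r5 m[X14→φ0] = [15, 12]
r5 m[X14→φ1] = [8, 4]
r5 m[X14→φ5] = [17, 10]
r5 m[X0→φ5] = [0, 0]
r5 m[X12→φ4] = [0, 0]
r5 m[X8→φ1] = [5, 18]
r5 m[X8→φ2] = [11, 19]
r5 m[X8→φ3] = [11, 22]
r5 m[X8→φ4] = [12, 19]
r5 m[X5→φ2] = [0, 0]
r5 m[X10→φ3] = [0, 0]
r5 m[X3→φ0] = [0, 0]
r6 m[φ0→X14] = [5, 1]
r6 m[φ0→X3] = [18, 13]
r6 m[φ1→X14] = [12, 9]
r6 m[φ1→X8] = [8, 8]
r6 m[φ2→X8] = [2, 7]
r6 m[φ2→X5] = [13, 20]
r6 m[φ3→X8] = [2, 4]
r6 m[φ3→X10] = [16, 13]
r6 m[φ4→X12] = [21, 13]
r6 m[φ4→X8] = [1, 7]
r6 m[φ5→X14] = [3, 3]
r6 m[φ5→X0] = [15, 13]
r6 m[X14→φ0] = [15, 12]
r6 m[X14→φ1] = [8, 4]
r6 m[X14→φ5] = [17, 10]
r6 m[X0→φ5] = [0, 0]
r6 m[X12→φ4] = [0, 0]
r6 m[X8→φ1] = [5, 18]
r6 m[X8→φ2] = [11, 19]
r6 m[X8→φ3] = [11, 22]
r6 m[X8→φ4] = [12, 19]
r6 m[X5→φ2] = [0, 0]
r6 m[X10→φ3] = [0, 0]
r6 m[X3→φ0] = [0, 0]
fixed point reached at round 6
b[X12] = ⊗ incoming = [21, 13]

b[X12] = [21, 13]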